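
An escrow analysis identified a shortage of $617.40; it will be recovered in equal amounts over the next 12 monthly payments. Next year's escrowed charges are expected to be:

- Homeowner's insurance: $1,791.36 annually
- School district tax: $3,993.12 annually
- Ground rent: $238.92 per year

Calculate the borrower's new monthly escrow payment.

$553.40

Homeowner's insurance — $1,791.36
School district tax — $3,993.12
Ground rent — $238.92
Combined annual = $6,023.40
Per month = $6,023.40 ÷ 12 = $501.95
Monthly shortage recovery: $617.40 ÷ 12 = $51.45
Adjusted monthly = $501.95 + $51.45 = $553.40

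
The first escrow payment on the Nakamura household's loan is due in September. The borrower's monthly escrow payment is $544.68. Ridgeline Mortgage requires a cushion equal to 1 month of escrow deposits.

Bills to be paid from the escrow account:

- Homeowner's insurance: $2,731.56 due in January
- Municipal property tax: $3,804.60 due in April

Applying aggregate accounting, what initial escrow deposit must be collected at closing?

$2,723.40

Cushion = 1 × $544.68 = $544.68
Trial balance (start $0, +$544.68 each month, − disbursements):
  Sep: +$544.68 → $544.68
  Oct: +$544.68 → $1,089.36
  Nov: +$544.68 → $1,634.04
  Dec: +$544.68 → $2,178.72
  Jan: +$544.68 − $2,731.56 → -$8.16
  Feb: +$544.68 → $536.52
  Mar: +$544.68 → $1,081.20
  Apr: +$544.68 − $3,804.60 → -$2,178.72
  May: +$544.68 → -$1,634.04
  Jun: +$544.68 → -$1,089.36
  Jul: +$544.68 → -$544.68
  Aug: +$544.68 → $0.00
Lowest trial balance = -$2,178.72 (Apr)
Initial deposit = cushion − low point = $544.68 − (-$2,178.72) = $2,723.40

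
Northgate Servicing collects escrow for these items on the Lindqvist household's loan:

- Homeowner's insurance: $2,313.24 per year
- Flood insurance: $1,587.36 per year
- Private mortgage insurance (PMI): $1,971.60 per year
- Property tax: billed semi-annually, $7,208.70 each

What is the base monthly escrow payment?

Homeowner's insurance: $2,313.24 annually
Flood insurance: $1,587.36 annually
Private mortgage insurance (PMI): $1,971.60 annually
Property tax: $7,208.70 × 2 = $14,417.40 annually
Annual escrow total = $2,313.24 + $1,587.36 + $1,971.60 + $14,417.40 = $20,289.60
Monthly escrow = $20,289.60 ÷ 12 = $1,690.80

$1,690.80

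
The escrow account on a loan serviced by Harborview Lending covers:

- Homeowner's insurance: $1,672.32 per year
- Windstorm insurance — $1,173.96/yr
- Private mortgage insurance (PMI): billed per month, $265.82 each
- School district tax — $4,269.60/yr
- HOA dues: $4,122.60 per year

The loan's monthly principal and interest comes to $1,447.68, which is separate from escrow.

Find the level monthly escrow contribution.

$1,202.36

Homeowner's insurance = $1,672.32 per year
Windstorm insurance = $1,173.96 per year
Private mortgage insurance (PMI) = $265.82 × 12 = $3,189.84 per year
School district tax = $4,269.60 per year
HOA dues = $4,122.60 per year
Yearly total = $1,672.32 + $1,173.96 + $3,189.84 + $4,269.60 + $4,122.60 = $14,428.32
Monthly = $14,428.32 / 12 = $1,202.36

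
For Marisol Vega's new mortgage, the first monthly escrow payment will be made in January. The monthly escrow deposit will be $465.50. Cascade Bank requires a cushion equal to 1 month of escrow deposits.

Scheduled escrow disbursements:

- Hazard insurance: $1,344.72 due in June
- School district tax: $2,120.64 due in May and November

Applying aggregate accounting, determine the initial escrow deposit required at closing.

$1,137.86

Cushion = 1 × $465.50 = $465.50
Trial balance (start $0, +$465.50 each month, − disbursements):
  Jan: +$465.50 → $465.50
  Feb: +$465.50 → $931.00
  Mar: +$465.50 → $1,396.50
  Apr: +$465.50 → $1,862.00
  May: +$465.50 − $2,120.64 → $206.86
  Jun: +$465.50 − $1,344.72 → -$672.36
  Jul: +$465.50 → -$206.86
  Aug: +$465.50 → $258.64
  Sep: +$465.50 → $724.14
  Oct: +$465.50 → $1,189.64
  Nov: +$465.50 − $2,120.64 → -$465.50
  Dec: +$465.50 → $0.00
Lowest trial balance = -$672.36 (Jun)
Initial deposit = cushion − low point = $465.50 − (-$672.36) = $1,137.86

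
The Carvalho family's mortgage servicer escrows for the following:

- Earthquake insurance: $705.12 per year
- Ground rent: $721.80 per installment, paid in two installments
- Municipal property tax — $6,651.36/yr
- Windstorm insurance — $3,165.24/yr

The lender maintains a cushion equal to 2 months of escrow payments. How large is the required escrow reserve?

$1,994.22

Earthquake insurance: $705.12
Ground rent: $721.80 × 2 = $1,443.60
Municipal property tax: $6,651.36
Windstorm insurance: $3,165.24
Total annual escrow = $705.12 + $1,443.60 + $6,651.36 + $3,165.24 = $11,965.32
Monthly escrow = $11,965.32 ÷ 12 = $997.11
Cushion = 2 × $997.11 = $1,994.22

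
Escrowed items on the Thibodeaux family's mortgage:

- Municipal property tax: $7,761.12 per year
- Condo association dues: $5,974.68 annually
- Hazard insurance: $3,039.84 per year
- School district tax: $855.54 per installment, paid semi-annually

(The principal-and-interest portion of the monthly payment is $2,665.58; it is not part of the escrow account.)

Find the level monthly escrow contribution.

$1,540.56

Municipal property tax: $7,761.12 per year
Condo association dues: $5,974.68 per year
Hazard insurance: $3,039.84 per year
School district tax: $855.54 × 2 = $1,711.08 per year
Yearly total = $7,761.12 + $5,974.68 + $3,039.84 + $1,711.08 = $18,486.72
Monthly escrow = $18,486.72 / 12 = $1,540.56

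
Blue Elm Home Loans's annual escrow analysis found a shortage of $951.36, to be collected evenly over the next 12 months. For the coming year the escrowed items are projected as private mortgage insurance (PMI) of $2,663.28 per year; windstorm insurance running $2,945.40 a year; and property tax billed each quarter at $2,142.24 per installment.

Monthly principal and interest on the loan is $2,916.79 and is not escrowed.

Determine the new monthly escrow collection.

$1,260.75

Private mortgage insurance (PMI): $2,663.28 per year
Windstorm insurance: $2,945.40 per year
Property tax: $2,142.24 × 4 = $8,568.96 per year
Yearly total = $2,663.28 + $2,945.40 + $8,568.96 = $14,177.64
Per month = $14,177.64 ÷ 12 = $1,181.47
Monthly shortage recovery: $951.36 ÷ 12 = $79.28
New monthly escrow = $1,181.47 + $79.28 = $1,260.75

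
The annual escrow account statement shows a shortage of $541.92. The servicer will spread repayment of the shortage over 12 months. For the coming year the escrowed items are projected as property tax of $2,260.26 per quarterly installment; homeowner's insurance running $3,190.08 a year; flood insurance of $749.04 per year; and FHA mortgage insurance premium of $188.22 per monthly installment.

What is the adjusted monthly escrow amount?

Property tax — $2,260.26 × 4 = $9,041.04 per year
Homeowner's insurance — $3,190.08 per year
Flood insurance — $749.04 per year
FHA mortgage insurance premium — $188.22 × 12 = $2,258.64 per year
Total annual escrow = $15,238.80
Base monthly escrow = $15,238.80 ÷ 12 = $1,269.90
Shortage spread = $541.92 ÷ 12 = $45.16/mo
Adjusted monthly = $1,269.90 + $45.16 = $1,315.06

$1,315.06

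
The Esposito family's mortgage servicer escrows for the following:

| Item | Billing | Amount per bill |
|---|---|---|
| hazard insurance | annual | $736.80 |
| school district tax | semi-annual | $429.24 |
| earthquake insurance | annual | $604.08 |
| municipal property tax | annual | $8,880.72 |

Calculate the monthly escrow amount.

Hazard insurance: $736.80 annually
School district tax: $429.24 × 2 = $858.48 annually
Earthquake insurance: $604.08 annually
Municipal property tax: $8,880.72 annually
Total per year = $736.80 + $858.48 + $604.08 + $8,880.72 = $11,080.08
Monthly escrow = $11,080.08 ÷ 12 = $923.34

$923.34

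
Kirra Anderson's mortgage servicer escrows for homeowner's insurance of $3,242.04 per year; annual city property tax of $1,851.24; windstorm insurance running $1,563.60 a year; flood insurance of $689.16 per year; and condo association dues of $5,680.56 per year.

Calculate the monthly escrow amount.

$1,085.55

Homeowner's insurance = $3,242.04/yr
City property tax = $1,851.24/yr
Windstorm insurance = $1,563.60/yr
Flood insurance = $689.16/yr
Condo association dues = $5,680.56/yr
Total per year = $3,242.04 + $1,851.24 + $1,563.60 + $689.16 + $5,680.56 = $13,026.60
Monthly escrow = $13,026.60 / 12 = $1,085.55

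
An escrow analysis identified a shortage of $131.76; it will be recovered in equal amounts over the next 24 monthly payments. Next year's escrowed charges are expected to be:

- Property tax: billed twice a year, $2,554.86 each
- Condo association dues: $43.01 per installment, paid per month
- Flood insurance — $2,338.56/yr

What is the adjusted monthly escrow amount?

Property tax — $2,554.86 × 2 = $5,109.72/yr
Condo association dues — $43.01 × 12 = $516.12/yr
Flood insurance — $2,338.56/yr
Combined annual = $7,964.40
Per month = $7,964.40 / 12 = $663.70
Shortage per month = $131.76 / 24 = $5.49
Adjusted monthly = $663.70 + $5.49 = $669.19

$669.19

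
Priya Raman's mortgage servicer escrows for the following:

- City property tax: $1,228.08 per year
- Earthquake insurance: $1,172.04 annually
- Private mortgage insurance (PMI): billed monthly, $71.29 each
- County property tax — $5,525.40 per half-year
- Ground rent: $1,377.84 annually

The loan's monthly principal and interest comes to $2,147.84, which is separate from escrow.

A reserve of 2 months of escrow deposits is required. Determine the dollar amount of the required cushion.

City property tax = $1,228.08
Earthquake insurance = $1,172.04
Private mortgage insurance (PMI) = $71.29 × 12 = $855.48
County property tax = $5,525.40 × 2 = $11,050.80
Ground rent = $1,377.84
Annual escrow total = $1,228.08 + $1,172.04 + $855.48 + $11,050.80 + $1,377.84 = $15,684.24
Base monthly escrow = $15,684.24 / 12 = $1,307.02
Cushion = 2 × $1,307.02 = $2,614.04

$2,614.04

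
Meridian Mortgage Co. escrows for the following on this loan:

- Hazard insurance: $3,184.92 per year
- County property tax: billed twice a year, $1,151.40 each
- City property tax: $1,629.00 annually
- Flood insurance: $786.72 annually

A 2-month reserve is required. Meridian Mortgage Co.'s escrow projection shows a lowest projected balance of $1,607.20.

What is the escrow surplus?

Hazard insurance: $3,184.92/yr
County property tax: $1,151.40 × 2 = $2,302.80/yr
City property tax: $1,629.00/yr
Flood insurance: $786.72/yr
Total per year = $3,184.92 + $2,302.80 + $1,629.00 + $786.72 = $7,903.44
Monthly = $7,903.44 ÷ 12 = $658.62
Required cushion = 2 × $658.62 = $1,317.24
Surplus = $1,607.20 − $1,317.24 = $289.96

$289.96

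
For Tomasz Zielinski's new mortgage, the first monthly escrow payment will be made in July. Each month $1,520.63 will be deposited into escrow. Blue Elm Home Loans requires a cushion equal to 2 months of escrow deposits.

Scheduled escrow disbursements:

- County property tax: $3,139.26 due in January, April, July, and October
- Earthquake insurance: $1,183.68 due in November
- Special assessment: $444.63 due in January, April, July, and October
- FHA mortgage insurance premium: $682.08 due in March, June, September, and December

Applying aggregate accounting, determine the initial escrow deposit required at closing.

Cushion = 2 × $1,520.63 = $3,041.26
Trial balance (start $0, +$1,520.63 each month, − disbursements):
  Jul: +$1,520.63 − $3,583.89 → -$2,063.26
  Aug: +$1,520.63 → -$542.63
  Sep: +$1,520.63 − $682.08 → $295.92
  Oct: +$1,520.63 − $3,583.89 → -$1,767.34
  Nov: +$1,520.63 − $1,183.68 → -$1,430.39
  Dec: +$1,520.63 − $682.08 → -$591.84
  Jan: +$1,520.63 − $3,583.89 → -$2,655.10
  Feb: +$1,520.63 → -$1,134.47
  Mar: +$1,520.63 − $682.08 → -$295.92
  Apr: +$1,520.63 − $3,583.89 → -$2,359.18
  May: +$1,520.63 → -$838.55
  Jun: +$1,520.63 − $682.08 → $0.00
Lowest trial balance = -$2,655.10 (Jan)
Initial deposit = cushion − low point = $3,041.26 − (-$2,655.10) = $5,696.36

$5,696.36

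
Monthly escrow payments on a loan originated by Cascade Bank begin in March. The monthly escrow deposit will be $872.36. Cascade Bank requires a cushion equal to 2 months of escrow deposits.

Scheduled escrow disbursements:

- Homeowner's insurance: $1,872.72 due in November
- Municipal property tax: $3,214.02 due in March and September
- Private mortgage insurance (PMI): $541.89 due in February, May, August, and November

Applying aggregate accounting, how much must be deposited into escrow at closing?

$4,086.38

Cushion = 2 × $872.36 = $1,744.72
Trial balance (start $0, +$872.36 each month, − disbursements):
  Mar: +$872.36 − $3,214.02 → -$2,341.66
  Apr: +$872.36 → -$1,469.30
  May: +$872.36 − $541.89 → -$1,138.83
  Jun: +$872.36 → -$266.47
  Jul: +$872.36 → $605.89
  Aug: +$872.36 − $541.89 → $936.36
  Sep: +$872.36 − $3,214.02 → -$1,405.30
  Oct: +$872.36 → -$532.94
  Nov: +$872.36 − $2,414.61 → -$2,075.19
  Dec: +$872.36 → -$1,202.83
  Jan: +$872.36 → -$330.47
  Feb: +$872.36 − $541.89 → $0.00
Lowest trial balance = -$2,341.66 (Mar)
Initial deposit = cushion − low point = $1,744.72 − (-$2,341.66) = $4,086.38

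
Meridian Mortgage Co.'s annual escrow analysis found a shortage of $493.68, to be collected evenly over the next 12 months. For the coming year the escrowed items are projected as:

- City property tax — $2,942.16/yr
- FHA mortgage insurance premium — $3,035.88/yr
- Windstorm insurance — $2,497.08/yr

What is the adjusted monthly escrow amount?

$747.40

City property tax = $2,942.16 annually
FHA mortgage insurance premium = $3,035.88 annually
Windstorm insurance = $2,497.08 annually
Total per year = $2,942.16 + $3,035.88 + $2,497.08 = $8,475.12
Base monthly escrow = $8,475.12 ÷ 12 = $706.26
Monthly shortage recovery: $493.68 / 12 = $41.14
Adjusted monthly = $706.26 + $41.14 = $747.40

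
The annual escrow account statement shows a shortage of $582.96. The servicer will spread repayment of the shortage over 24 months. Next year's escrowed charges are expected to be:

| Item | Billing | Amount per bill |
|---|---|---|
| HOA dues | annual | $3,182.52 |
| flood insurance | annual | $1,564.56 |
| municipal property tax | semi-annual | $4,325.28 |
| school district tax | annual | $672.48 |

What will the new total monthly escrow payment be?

HOA dues: $3,182.52/yr
Flood insurance: $1,564.56/yr
Municipal property tax: $4,325.28 × 2 = $8,650.56/yr
School district tax: $672.48/yr
Total per year = $14,070.12
Monthly = $14,070.12 ÷ 12 = $1,172.51
Shortage per month = $582.96 / 24 = $24.29
New monthly escrow = $1,172.51 + $24.29 = $1,196.80

$1,196.80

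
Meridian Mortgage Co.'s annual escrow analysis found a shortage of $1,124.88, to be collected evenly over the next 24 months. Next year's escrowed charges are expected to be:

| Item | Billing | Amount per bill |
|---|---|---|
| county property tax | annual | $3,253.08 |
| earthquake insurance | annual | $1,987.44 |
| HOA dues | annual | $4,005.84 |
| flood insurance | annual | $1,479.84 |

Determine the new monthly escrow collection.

$940.72

County property tax — $3,253.08/yr
Earthquake insurance — $1,987.44/yr
HOA dues — $4,005.84/yr
Flood insurance — $1,479.84/yr
Yearly total = $10,726.20
Per month = $10,726.20 / 12 = $893.85
Shortage spread = $1,124.88 ÷ 24 = $46.87/mo
Adjusted monthly = $893.85 + $46.87 = $940.72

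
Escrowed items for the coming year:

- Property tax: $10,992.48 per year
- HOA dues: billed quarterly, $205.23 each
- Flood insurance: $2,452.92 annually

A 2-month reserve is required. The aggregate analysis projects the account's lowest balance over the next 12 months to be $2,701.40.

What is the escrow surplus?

$323.68

Property tax: $10,992.48 annually
HOA dues: $205.23 × 4 = $820.92 annually
Flood insurance: $2,452.92 annually
Combined annual = $14,266.32
Monthly escrow = $14,266.32 ÷ 12 = $1,188.86
Required reserve = 2 × $1,188.86 = $2,377.72
Excess over cushion: $2,701.40 − $2,377.72 = $323.68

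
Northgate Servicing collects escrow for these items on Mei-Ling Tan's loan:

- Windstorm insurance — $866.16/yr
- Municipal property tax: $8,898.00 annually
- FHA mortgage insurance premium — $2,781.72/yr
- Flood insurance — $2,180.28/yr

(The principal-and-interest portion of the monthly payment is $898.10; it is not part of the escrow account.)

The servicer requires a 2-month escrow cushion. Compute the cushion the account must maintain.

Windstorm insurance: $866.16 annually
Municipal property tax: $8,898.00 annually
FHA mortgage insurance premium: $2,781.72 annually
Flood insurance: $2,180.28 annually
Combined annual = $866.16 + $8,898.00 + $2,781.72 + $2,180.28 = $14,726.16
Monthly = $14,726.16 ÷ 12 = $1,227.18
Reserve = 2 × $1,227.18 = $2,454.36

$2,454.36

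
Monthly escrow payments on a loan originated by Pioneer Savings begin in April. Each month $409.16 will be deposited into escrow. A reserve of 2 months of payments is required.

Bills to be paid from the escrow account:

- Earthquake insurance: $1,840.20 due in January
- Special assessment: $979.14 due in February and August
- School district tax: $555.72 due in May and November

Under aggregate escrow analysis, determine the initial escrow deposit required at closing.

$1,227.48

Cushion = 2 × $409.16 = $818.32
Trial balance (start $0, +$409.16 each month, − disbursements):
  Apr: +$409.16 → $409.16
  May: +$409.16 − $555.72 → $262.60
  Jun: +$409.16 → $671.76
  Jul: +$409.16 → $1,080.92
  Aug: +$409.16 − $979.14 → $510.94
  Sep: +$409.16 → $920.10
  Oct: +$409.16 → $1,329.26
  Nov: +$409.16 − $555.72 → $1,182.70
  Dec: +$409.16 → $1,591.86
  Jan: +$409.16 − $1,840.20 → $160.82
  Feb: +$409.16 − $979.14 → -$409.16
  Mar: +$409.16 → $0.00
Lowest trial balance = -$409.16 (Feb)
Initial deposit = cushion − low point = $818.32 − (-$409.16) = $1,227.48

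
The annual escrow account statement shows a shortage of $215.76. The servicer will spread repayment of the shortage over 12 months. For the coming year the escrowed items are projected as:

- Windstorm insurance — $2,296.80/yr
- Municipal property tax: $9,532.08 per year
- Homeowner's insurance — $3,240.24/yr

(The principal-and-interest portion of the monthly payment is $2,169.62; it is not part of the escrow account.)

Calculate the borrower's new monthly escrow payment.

$1,273.74

Windstorm insurance: $2,296.80
Municipal property tax: $9,532.08
Homeowner's insurance: $3,240.24
Combined annual = $15,069.12
Monthly = $15,069.12 / 12 = $1,255.76
Shortage spread = $215.76 / 12 = $17.98/mo
New monthly escrow = $1,255.76 + $17.98 = $1,273.74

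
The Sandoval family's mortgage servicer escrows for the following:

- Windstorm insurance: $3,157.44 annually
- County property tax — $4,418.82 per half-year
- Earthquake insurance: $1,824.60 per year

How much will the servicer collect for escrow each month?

$1,151.64

Windstorm insurance = $3,157.44/yr
County property tax = $4,418.82 × 2 = $8,837.64/yr
Earthquake insurance = $1,824.60/yr
Yearly total = $13,819.68
Base monthly escrow = $13,819.68 / 12 = $1,151.64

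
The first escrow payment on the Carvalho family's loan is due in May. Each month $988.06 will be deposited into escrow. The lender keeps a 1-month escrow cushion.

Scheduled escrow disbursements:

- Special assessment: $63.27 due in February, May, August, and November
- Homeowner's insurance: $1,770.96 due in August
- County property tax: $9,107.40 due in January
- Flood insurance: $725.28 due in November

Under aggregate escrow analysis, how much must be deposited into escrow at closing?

Cushion = 1 × $988.06 = $988.06
Trial balance (start $0, +$988.06 each month, − disbursements):
  May: +$988.06 − $63.27 → $924.79
  Jun: +$988.06 → $1,912.85
  Jul: +$988.06 → $2,900.91
  Aug: +$988.06 − $1,834.23 → $2,054.74
  Sep: +$988.06 → $3,042.80
  Oct: +$988.06 → $4,030.86
  Nov: +$988.06 − $788.55 → $4,230.37
  Dec: +$988.06 → $5,218.43
  Jan: +$988.06 − $9,107.40 → -$2,900.91
  Feb: +$988.06 − $63.27 → -$1,976.12
  Mar: +$988.06 → -$988.06
  Apr: +$988.06 → $0.00
Lowest trial balance = -$2,900.91 (Jan)
Initial deposit = cushion − low point = $988.06 − (-$2,900.91) = $3,888.97

$3,888.97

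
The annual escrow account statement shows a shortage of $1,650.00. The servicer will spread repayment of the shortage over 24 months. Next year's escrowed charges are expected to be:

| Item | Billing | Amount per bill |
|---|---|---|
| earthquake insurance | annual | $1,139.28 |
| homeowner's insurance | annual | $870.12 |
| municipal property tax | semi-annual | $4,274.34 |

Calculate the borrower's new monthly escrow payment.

$948.59

Earthquake insurance: $1,139.28/yr
Homeowner's insurance: $870.12/yr
Municipal property tax: $4,274.34 × 2 = $8,548.68/yr
Combined annual = $10,558.08
Per month = $10,558.08 / 12 = $879.84
Shortage spread = $1,650.00 / 24 = $68.75/mo
New monthly escrow = $879.84 + $68.75 = $948.59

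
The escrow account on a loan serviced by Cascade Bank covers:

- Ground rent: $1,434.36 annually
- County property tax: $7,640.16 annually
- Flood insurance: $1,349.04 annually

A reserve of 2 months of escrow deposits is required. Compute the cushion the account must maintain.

$1,737.26

Ground rent: $1,434.36 per year
County property tax: $7,640.16 per year
Flood insurance: $1,349.04 per year
Total annual escrow = $1,434.36 + $7,640.16 + $1,349.04 = $10,423.56
Base monthly escrow = $10,423.56 ÷ 12 = $868.63
Reserve = 2 × $868.63 = $1,737.26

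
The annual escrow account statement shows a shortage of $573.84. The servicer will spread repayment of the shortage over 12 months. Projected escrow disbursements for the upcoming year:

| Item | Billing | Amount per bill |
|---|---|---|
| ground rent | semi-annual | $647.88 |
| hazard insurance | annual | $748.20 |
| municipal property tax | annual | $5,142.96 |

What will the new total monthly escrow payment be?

$646.73

Ground rent = $647.88 × 2 = $1,295.76
Hazard insurance = $748.20
Municipal property tax = $5,142.96
Combined annual = $1,295.76 + $748.20 + $5,142.96 = $7,186.92
Base monthly escrow = $7,186.92 / 12 = $598.91
Shortage spread = $573.84 / 12 = $47.82/mo
New monthly escrow = $598.91 + $47.82 = $646.73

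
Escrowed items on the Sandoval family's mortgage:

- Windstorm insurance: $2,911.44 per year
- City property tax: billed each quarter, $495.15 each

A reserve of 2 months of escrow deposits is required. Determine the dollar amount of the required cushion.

$815.34

Windstorm insurance — $2,911.44/yr
City property tax — $495.15 × 4 = $1,980.60/yr
Annual escrow total = $2,911.44 + $1,980.60 = $4,892.04
Monthly = $4,892.04 / 12 = $407.67
Cushion = 2 × $407.67 = $815.34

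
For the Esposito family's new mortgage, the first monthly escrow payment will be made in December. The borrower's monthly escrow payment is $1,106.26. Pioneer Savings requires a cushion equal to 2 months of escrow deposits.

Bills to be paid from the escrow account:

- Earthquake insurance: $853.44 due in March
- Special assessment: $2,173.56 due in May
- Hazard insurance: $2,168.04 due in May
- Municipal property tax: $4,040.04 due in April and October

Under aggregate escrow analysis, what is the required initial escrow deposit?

Cushion = 2 × $1,106.26 = $2,212.52
Trial balance (start $0, +$1,106.26 each month, − disbursements):
  Dec: +$1,106.26 → $1,106.26
  Jan: +$1,106.26 → $2,212.52
  Feb: +$1,106.26 → $3,318.78
  Mar: +$1,106.26 − $853.44 → $3,571.60
  Apr: +$1,106.26 − $4,040.04 → $637.82
  May: +$1,106.26 − $4,341.60 → -$2,597.52
  Jun: +$1,106.26 → -$1,491.26
  Jul: +$1,106.26 → -$385.00
  Aug: +$1,106.26 → $721.26
  Sep: +$1,106.26 → $1,827.52
  Oct: +$1,106.26 − $4,040.04 → -$1,106.26
  Nov: +$1,106.26 → $0.00
Lowest trial balance = -$2,597.52 (May)
Initial deposit = cushion − low point = $2,212.52 − (-$2,597.52) = $4,810.04

$4,810.04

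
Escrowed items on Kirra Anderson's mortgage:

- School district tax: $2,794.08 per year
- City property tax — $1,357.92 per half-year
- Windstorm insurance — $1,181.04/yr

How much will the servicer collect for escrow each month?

School district tax — $2,794.08/yr
City property tax — $1,357.92 × 2 = $2,715.84/yr
Windstorm insurance — $1,181.04/yr
Annual escrow total = $2,794.08 + $2,715.84 + $1,181.04 = $6,690.96
Per month = $6,690.96 / 12 = $557.58

$557.58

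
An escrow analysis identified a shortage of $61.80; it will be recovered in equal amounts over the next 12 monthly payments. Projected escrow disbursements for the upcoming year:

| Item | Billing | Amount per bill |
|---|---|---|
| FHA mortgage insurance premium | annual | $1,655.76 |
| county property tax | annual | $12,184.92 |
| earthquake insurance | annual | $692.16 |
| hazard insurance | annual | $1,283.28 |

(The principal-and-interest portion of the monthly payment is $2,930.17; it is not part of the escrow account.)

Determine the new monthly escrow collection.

FHA mortgage insurance premium — $1,655.76 annually
County property tax — $12,184.92 annually
Earthquake insurance — $692.16 annually
Hazard insurance — $1,283.28 annually
Total per year = $1,655.76 + $12,184.92 + $692.16 + $1,283.28 = $15,816.12
Base monthly escrow = $15,816.12 / 12 = $1,318.01
Shortage spread = $61.80 ÷ 12 = $5.15/mo
Adjusted monthly = $1,318.01 + $5.15 = $1,323.16

$1,323.16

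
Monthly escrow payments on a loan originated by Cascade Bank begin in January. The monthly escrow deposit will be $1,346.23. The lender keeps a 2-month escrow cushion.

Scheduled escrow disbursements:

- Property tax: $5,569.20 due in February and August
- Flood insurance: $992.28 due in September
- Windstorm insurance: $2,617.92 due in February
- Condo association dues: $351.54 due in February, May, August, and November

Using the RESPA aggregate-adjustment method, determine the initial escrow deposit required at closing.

$8,538.66

Cushion = 2 × $1,346.23 = $2,692.46
Trial balance (start $0, +$1,346.23 each month, − disbursements):
  Jan: +$1,346.23 → $1,346.23
  Feb: +$1,346.23 − $8,538.66 → -$5,846.20
  Mar: +$1,346.23 → -$4,499.97
  Apr: +$1,346.23 → -$3,153.74
  May: +$1,346.23 − $351.54 → -$2,159.05
  Jun: +$1,346.23 → -$812.82
  Jul: +$1,346.23 → $533.41
  Aug: +$1,346.23 − $5,920.74 → -$4,041.10
  Sep: +$1,346.23 − $992.28 → -$3,687.15
  Oct: +$1,346.23 → -$2,340.92
  Nov: +$1,346.23 − $351.54 → -$1,346.23
  Dec: +$1,346.23 → $0.00
Lowest trial balance = -$5,846.20 (Feb)
Initial deposit = cushion − low point = $2,692.46 − (-$5,846.20) = $8,538.66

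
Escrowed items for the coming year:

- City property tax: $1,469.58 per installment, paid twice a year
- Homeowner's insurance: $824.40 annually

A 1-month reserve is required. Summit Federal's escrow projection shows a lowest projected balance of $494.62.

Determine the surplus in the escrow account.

City property tax: $1,469.58 × 2 = $2,939.16 per year
Homeowner's insurance: $824.40 per year
Combined annual = $3,763.56
Per month = $3,763.56 ÷ 12 = $313.63
Required cushion = 1 × $313.63 = $313.63
Excess over cushion: $494.62 − $313.63 = $180.99

$180.99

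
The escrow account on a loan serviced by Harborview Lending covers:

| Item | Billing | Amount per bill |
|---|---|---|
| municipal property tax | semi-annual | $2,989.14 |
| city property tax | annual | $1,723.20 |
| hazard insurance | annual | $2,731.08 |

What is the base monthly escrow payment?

$869.38

Municipal property tax: $2,989.14 × 2 = $5,978.28/yr
City property tax: $1,723.20/yr
Hazard insurance: $2,731.08/yr
Combined annual = $5,978.28 + $1,723.20 + $2,731.08 = $10,432.56
Monthly escrow = $10,432.56 / 12 = $869.38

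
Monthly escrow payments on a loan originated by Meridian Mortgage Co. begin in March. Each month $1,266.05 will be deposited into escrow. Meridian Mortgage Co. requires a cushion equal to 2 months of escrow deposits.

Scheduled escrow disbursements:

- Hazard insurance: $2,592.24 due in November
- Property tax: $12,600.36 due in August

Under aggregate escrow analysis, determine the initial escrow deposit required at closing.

$7,536.16

Cushion = 2 × $1,266.05 = $2,532.10
Trial balance (start $0, +$1,266.05 each month, − disbursements):
  Mar: +$1,266.05 → $1,266.05
  Apr: +$1,266.05 → $2,532.10
  May: +$1,266.05 → $3,798.15
  Jun: +$1,266.05 → $5,064.20
  Jul: +$1,266.05 → $6,330.25
  Aug: +$1,266.05 − $12,600.36 → -$5,004.06
  Sep: +$1,266.05 → -$3,738.01
  Oct: +$1,266.05 → -$2,471.96
  Nov: +$1,266.05 − $2,592.24 → -$3,798.15
  Dec: +$1,266.05 → -$2,532.10
  Jan: +$1,266.05 → -$1,266.05
  Feb: +$1,266.05 → $0.00
Lowest trial balance = -$5,004.06 (Aug)
Initial deposit = cushion − low point = $2,532.10 − (-$5,004.06) = $7,536.16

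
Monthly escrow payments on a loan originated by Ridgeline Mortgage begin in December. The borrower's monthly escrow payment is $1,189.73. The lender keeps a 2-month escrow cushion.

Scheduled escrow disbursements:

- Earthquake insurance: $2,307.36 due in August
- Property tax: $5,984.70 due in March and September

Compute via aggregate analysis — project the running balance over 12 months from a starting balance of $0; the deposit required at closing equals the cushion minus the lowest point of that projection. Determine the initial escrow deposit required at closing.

$4,758.92

Cushion = 2 × $1,189.73 = $2,379.46
Trial balance (start $0, +$1,189.73 each month, − disbursements):
  Dec: +$1,189.73 → $1,189.73
  Jan: +$1,189.73 → $2,379.46
  Feb: +$1,189.73 → $3,569.19
  Mar: +$1,189.73 − $5,984.70 → -$1,225.78
  Apr: +$1,189.73 → -$36.05
  May: +$1,189.73 → $1,153.68
  Jun: +$1,189.73 → $2,343.41
  Jul: +$1,189.73 → $3,533.14
  Aug: +$1,189.73 − $2,307.36 → $2,415.51
  Sep: +$1,189.73 − $5,984.70 → -$2,379.46
  Oct: +$1,189.73 → -$1,189.73
  Nov: +$1,189.73 → $0.00
Lowest trial balance = -$2,379.46 (Sep)
Initial deposit = cushion − low point = $2,379.46 − (-$2,379.46) = $4,758.92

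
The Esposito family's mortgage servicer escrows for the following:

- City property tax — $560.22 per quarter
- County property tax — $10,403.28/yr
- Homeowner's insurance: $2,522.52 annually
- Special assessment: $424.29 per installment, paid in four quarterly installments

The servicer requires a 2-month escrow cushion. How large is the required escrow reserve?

$2,810.64

City property tax: $560.22 × 4 = $2,240.88/yr
County property tax: $10,403.28/yr
Homeowner's insurance: $2,522.52/yr
Special assessment: $424.29 × 4 = $1,697.16/yr
Annual escrow total = $2,240.88 + $10,403.28 + $2,522.52 + $1,697.16 = $16,863.84
Base monthly escrow = $16,863.84 ÷ 12 = $1,405.32
Required cushion = 2 × $1,405.32 = $2,810.64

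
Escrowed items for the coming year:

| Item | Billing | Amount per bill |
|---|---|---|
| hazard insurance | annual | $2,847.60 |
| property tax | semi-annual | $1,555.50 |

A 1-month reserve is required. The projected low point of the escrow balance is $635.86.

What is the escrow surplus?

Hazard insurance = $2,847.60
Property tax = $1,555.50 × 2 = $3,111.00
Total annual escrow = $2,847.60 + $3,111.00 = $5,958.60
Base monthly escrow = $5,958.60 ÷ 12 = $496.55
Required reserve = 1 × $496.55 = $496.55
Surplus = $635.86 − $496.55 = $139.31

$139.31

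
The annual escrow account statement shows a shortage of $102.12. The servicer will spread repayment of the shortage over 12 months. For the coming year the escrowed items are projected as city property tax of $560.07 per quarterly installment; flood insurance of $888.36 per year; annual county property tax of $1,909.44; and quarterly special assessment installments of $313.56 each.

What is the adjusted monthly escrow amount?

$532.87

City property tax = $560.07 × 4 = $2,240.28 annually
Flood insurance = $888.36 annually
County property tax = $1,909.44 annually
Special assessment = $313.56 × 4 = $1,254.24 annually
Annual escrow total = $6,292.32
Base monthly escrow = $6,292.32 ÷ 12 = $524.36
Monthly shortage recovery: $102.12 ÷ 12 = $8.51
Adjusted monthly = $524.36 + $8.51 = $532.87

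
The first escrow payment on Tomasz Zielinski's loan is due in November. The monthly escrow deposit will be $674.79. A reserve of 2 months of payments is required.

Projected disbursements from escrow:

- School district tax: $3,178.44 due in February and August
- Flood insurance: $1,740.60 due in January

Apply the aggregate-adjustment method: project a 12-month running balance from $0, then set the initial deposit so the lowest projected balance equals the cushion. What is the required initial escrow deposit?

Cushion = 2 × $674.79 = $1,349.58
Trial balance (start $0, +$674.79 each month, − disbursements):
  Nov: +$674.79 → $674.79
  Dec: +$674.79 → $1,349.58
  Jan: +$674.79 − $1,740.60 → $283.77
  Feb: +$674.79 − $3,178.44 → -$2,219.88
  Mar: +$674.79 → -$1,545.09
  Apr: +$674.79 → -$870.30
  May: +$674.79 → -$195.51
  Jun: +$674.79 → $479.28
  Jul: +$674.79 → $1,154.07
  Aug: +$674.79 − $3,178.44 → -$1,349.58
  Sep: +$674.79 → -$674.79
  Oct: +$674.79 → $0.00
Lowest trial balance = -$2,219.88 (Feb)
Initial deposit = cushion − low point = $1,349.58 − (-$2,219.88) = $3,569.46

$3,569.46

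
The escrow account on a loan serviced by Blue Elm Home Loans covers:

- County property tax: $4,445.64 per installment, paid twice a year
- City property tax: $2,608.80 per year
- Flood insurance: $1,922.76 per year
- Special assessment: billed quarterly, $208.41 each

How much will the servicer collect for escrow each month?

County property tax — $4,445.64 × 2 = $8,891.28/yr
City property tax — $2,608.80/yr
Flood insurance — $1,922.76/yr
Special assessment — $208.41 × 4 = $833.64/yr
Total annual escrow = $8,891.28 + $2,608.80 + $1,922.76 + $833.64 = $14,256.48
Monthly = $14,256.48 ÷ 12 = $1,188.04

$1,188.04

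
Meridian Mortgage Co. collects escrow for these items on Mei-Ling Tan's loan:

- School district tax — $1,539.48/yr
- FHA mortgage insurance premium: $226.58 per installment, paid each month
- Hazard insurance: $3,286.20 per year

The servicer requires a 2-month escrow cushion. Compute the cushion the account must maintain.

School district tax: $1,539.48 per year
FHA mortgage insurance premium: $226.58 × 12 = $2,718.96 per year
Hazard insurance: $3,286.20 per year
Yearly total = $7,544.64
Monthly escrow = $7,544.64 ÷ 12 = $628.72
Cushion = 2 × $628.72 = $1,257.44

$1,257.44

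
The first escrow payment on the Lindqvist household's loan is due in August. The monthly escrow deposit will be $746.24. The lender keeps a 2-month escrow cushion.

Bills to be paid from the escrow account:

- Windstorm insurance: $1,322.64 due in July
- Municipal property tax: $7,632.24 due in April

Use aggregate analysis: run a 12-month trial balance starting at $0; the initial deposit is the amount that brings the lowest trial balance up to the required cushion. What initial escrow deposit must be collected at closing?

Cushion = 2 × $746.24 = $1,492.48
Trial balance (start $0, +$746.24 each month, − disbursements):
  Aug: +$746.24 → $746.24
  Sep: +$746.24 → $1,492.48
  Oct: +$746.24 → $2,238.72
  Nov: +$746.24 → $2,984.96
  Dec: +$746.24 → $3,731.20
  Jan: +$746.24 → $4,477.44
  Feb: +$746.24 → $5,223.68
  Mar: +$746.24 → $5,969.92
  Apr: +$746.24 − $7,632.24 → -$916.08
  May: +$746.24 → -$169.84
  Jun: +$746.24 → $576.40
  Jul: +$746.24 − $1,322.64 → $0.00
Lowest trial balance = -$916.08 (Apr)
Initial deposit = cushion − low point = $1,492.48 − (-$916.08) = $2,408.56

$2,408.56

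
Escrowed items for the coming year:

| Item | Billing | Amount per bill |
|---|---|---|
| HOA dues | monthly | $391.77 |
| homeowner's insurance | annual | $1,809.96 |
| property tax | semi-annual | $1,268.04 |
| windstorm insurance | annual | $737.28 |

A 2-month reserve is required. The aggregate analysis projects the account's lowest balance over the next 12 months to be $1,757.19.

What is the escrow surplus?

$126.43

HOA dues = $391.77 × 12 = $4,701.24 annually
Homeowner's insurance = $1,809.96 annually
Property tax = $1,268.04 × 2 = $2,536.08 annually
Windstorm insurance = $737.28 annually
Combined annual = $4,701.24 + $1,809.96 + $2,536.08 + $737.28 = $9,784.56
Base monthly escrow = $9,784.56 ÷ 12 = $815.38
Required cushion = 2 × $815.38 = $1,630.76
Excess over cushion: $1,757.19 − $1,630.76 = $126.43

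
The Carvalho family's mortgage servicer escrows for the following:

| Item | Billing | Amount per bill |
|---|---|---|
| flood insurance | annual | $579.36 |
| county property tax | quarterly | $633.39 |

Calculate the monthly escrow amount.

Flood insurance: $579.36 per year
County property tax: $633.39 × 4 = $2,533.56 per year
Total per year = $579.36 + $2,533.56 = $3,112.92
Base monthly escrow = $3,112.92 / 12 = $259.41

$259.41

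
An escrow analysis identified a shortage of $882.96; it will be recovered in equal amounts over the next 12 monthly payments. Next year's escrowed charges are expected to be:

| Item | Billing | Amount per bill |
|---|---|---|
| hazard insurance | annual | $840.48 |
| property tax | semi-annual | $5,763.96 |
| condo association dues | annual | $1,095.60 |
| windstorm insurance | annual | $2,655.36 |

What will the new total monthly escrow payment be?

$1,416.86

Hazard insurance: $840.48 annually
Property tax: $5,763.96 × 2 = $11,527.92 annually
Condo association dues: $1,095.60 annually
Windstorm insurance: $2,655.36 annually
Combined annual = $840.48 + $11,527.92 + $1,095.60 + $2,655.36 = $16,119.36
Monthly escrow = $16,119.36 ÷ 12 = $1,343.28
Shortage spread = $882.96 / 12 = $73.58/mo
New monthly escrow = $1,343.28 + $73.58 = $1,416.86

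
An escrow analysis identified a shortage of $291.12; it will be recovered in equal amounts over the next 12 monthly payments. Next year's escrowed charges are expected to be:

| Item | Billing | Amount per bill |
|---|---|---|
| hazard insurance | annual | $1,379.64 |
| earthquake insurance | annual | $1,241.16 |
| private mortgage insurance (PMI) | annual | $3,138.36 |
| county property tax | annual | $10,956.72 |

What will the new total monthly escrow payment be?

Hazard insurance: $1,379.64 per year
Earthquake insurance: $1,241.16 per year
Private mortgage insurance (PMI): $3,138.36 per year
County property tax: $10,956.72 per year
Annual escrow total = $16,715.88
Base monthly escrow = $16,715.88 / 12 = $1,392.99
Monthly shortage recovery: $291.12 ÷ 12 = $24.26
New monthly escrow = $1,392.99 + $24.26 = $1,417.25

$1,417.25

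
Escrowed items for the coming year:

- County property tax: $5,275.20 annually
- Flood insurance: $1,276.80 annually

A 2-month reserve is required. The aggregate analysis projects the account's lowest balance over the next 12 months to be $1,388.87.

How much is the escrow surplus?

$296.87

County property tax: $5,275.20/yr
Flood insurance: $1,276.80/yr
Total per year = $5,275.20 + $1,276.80 = $6,552.00
Per month = $6,552.00 / 12 = $546.00
Cushion = 2 × $546.00 = $1,092.00
Surplus = $1,388.87 − $1,092.00 = $296.87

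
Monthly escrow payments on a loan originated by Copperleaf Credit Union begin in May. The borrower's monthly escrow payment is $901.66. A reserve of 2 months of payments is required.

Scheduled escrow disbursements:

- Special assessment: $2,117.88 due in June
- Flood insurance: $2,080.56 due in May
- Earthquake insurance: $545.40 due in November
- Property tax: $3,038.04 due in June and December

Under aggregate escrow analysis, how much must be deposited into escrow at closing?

$7,236.48

Cushion = 2 × $901.66 = $1,803.32
Trial balance (start $0, +$901.66 each month, − disbursements):
  May: +$901.66 − $2,080.56 → -$1,178.90
  Jun: +$901.66 − $5,155.92 → -$5,433.16
  Jul: +$901.66 → -$4,531.50
  Aug: +$901.66 → -$3,629.84
  Sep: +$901.66 → -$2,728.18
  Oct: +$901.66 → -$1,826.52
  Nov: +$901.66 − $545.40 → -$1,470.26
  Dec: +$901.66 − $3,038.04 → -$3,606.64
  Jan: +$901.66 → -$2,704.98
  Feb: +$901.66 → -$1,803.32
  Mar: +$901.66 → -$901.66
  Apr: +$901.66 → $0.00
Lowest trial balance = -$5,433.16 (Jun)
Initial deposit = cushion − low point = $1,803.32 − (-$5,433.16) = $7,236.48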